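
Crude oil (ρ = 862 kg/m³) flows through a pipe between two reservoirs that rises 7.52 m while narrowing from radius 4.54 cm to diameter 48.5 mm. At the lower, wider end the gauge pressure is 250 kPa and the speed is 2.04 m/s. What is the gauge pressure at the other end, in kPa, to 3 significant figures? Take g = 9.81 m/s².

P₂ ≈ 166 kPa

The volume flow rate is constant, so v₂ = (A₁/A₂)v₁ = (64.8/18.5)·2.04 = 7.15 m/s.
Bernoulli: P₁ + ½ρv₁² + ρg h₁ = P₂ + ½ρv₂² + ρg h₂, so P₂ = P₁ + ½ρ(v₁² − v₂²) − ρg(h₂ − h₁).
P₂ = 250000 + ½·862·(2.04² − 7.15²) − 862·9.81·(+7.52) = 250000 + (-20200) − (63600) = 166000 Pa.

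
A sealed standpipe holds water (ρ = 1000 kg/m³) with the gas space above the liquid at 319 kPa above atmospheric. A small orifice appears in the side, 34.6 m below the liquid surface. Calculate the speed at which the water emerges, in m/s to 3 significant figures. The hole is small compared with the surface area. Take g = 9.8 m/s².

v ≈ 36.3 m/s

Take point 1 at the surface (v₁ ≈ 0) and point 2 at the hole (at atmospheric pressure). Bernoulli: P₁ + ρg h = P_atm + ½ρv₂².
With P₁ − P_atm = 319000 Pa, v₂ = √(2gh + 2ΔP/ρ) = √(2·9.8·34.6 + 2·319000/1000) = 36.3 m/s.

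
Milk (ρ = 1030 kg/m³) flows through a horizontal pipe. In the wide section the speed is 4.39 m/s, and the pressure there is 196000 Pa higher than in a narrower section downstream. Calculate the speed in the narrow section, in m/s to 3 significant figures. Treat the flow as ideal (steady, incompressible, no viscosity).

With h₁ = h₂, rearranging Bernoulli gives v₂ = √(v₁² + 2ΔP/ρ).
v₂ = √(4.39² + 2·196000/1030) = √(19.3 + 381) = 20.0 m/s.

v₂ = 20.0 m/s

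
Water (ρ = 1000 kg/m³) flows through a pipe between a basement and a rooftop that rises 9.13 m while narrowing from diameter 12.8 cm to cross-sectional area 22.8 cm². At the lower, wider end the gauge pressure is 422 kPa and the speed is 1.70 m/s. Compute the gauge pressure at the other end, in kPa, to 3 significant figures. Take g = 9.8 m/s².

P₂ = 288 kPa

The volume flow rate is constant, so v₂ = (A₁/A₂)v₁ = (129/22.8)·1.70 = 9.59 m/s.
Bernoulli: P₁ + ½ρv₁² + ρg h₁ = P₂ + ½ρv₂² + ρg h₂, so P₂ = P₁ + ½ρ(v₁² − v₂²) − ρg(h₂ − h₁).
P₂ = 422000 + ½·1000·(1.70² − 9.59²) − 1000·9.8·(+9.13) = 422000 + (-44600) − (89500) = 288000 Pa.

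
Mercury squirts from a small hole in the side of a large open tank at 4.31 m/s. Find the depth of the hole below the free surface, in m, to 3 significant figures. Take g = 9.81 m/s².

0.947 m

For a small hole in a large open tank, ½v² = gh, giving h = v²/(2g).
h = 4.31²/(2·9.81) = 18.6/19.62 = 0.947 m.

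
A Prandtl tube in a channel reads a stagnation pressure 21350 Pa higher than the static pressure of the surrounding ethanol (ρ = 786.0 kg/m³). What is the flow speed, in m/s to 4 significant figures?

Bernoulli between the free stream and the stagnation point: ½ρv² = P_stag − P_static.
v = √(2ΔP/ρ) = √(2·21350/786.0) = 7.371 m/s.

v ≈ 7.371 m/s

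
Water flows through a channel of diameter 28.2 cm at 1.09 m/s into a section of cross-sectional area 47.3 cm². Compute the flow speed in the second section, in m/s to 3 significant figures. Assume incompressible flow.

Continuity gives A₁v₁ = A₂v₂, so v₂ = (625 cm²)/(47.3 cm²) × 1.09 m/s = 14.4 m/s.

v₂ ≈ 14.4 m/s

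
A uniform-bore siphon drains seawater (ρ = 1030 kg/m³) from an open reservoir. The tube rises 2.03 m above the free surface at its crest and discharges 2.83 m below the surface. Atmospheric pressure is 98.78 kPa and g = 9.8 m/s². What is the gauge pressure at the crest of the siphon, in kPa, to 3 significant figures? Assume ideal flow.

-49.1 kPa

Bernoulli surface→outlet gives ½v² = g·h_out, so v = √(2·9.8·2.83) = 7.45 m/s.
Continuity keeps v the same throughout the tube; from surface to crest, P_atm + 0 = P_top + ½ρv² + ρg·h_top.
P_top = 98780 − ½·1030·7.45² − 1030·9.8·2.03 = 49700 Pa. So P_gauge = P_top − P_atm = -49100 Pa.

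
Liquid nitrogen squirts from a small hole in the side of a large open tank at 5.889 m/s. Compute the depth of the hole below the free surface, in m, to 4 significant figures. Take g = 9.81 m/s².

Torricelli: v = √(2gh), so h = v²/(2g).
h = 5.889²/(2·9.81) = 34.68/19.62 = 1.768 m.

h = 1.768 m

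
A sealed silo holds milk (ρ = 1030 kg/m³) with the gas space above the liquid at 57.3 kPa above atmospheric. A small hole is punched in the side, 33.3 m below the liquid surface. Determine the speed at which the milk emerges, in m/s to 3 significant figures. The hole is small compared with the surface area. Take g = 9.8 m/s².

27.6 m/s

Take point 1 at the surface (v₁ ≈ 0) and point 2 at the hole (at atmospheric pressure). Bernoulli: P₁ + ρg h = P_atm + ½ρv₂².
With P₁ − P_atm = 57300 Pa, v₂ = √(2gh + 2ΔP/ρ) = √(2·9.8·33.3 + 2·57300/1030) = 27.6 m/s.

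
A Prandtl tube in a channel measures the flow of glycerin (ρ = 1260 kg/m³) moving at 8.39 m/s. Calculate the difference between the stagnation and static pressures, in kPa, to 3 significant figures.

At the stagnation point the flow is brought to rest, so Bernoulli gives P_stag − P_static = ½ρv².
ΔP = ½·1260·8.39² = 44300 Pa.

ΔP = 44.3 kPa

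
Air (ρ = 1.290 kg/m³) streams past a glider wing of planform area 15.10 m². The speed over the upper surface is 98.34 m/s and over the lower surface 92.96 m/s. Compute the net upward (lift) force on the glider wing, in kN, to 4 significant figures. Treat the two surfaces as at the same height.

From P + ½ρv² = const at equal height, P_low − P_up = ½ρ(v_up² − v_low²).
ΔP = ½·1.290·(98.34² − 92.96²) = 663.8 Pa.
Lift = ΔP · A = 663.8 × 15.10 = 10020 N.

F = 10.02 kN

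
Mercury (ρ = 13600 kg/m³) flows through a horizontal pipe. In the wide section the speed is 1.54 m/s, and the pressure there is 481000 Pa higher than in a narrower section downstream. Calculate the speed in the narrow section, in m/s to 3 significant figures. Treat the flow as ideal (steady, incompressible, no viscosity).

v₂ ≈ 8.55 m/s

Horizontal Bernoulli: P₁ + ½ρv₁² = P₂ + ½ρv₂², so v₂² = v₁² + 2(P₁ − P₂)/ρ.
v₂ = √(1.54² + 2·481000/13600) = √(2.37 + 70.7) = 8.55 m/s.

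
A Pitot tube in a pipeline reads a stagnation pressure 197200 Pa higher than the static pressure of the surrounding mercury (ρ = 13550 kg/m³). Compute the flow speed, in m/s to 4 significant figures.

5.395 m/s

The dynamic pressure equals the rise in static pressure at the stagnation point: ΔP = ½ρv².
v = √(2ΔP/ρ) = √(2·197200/13550) = 5.395 m/s.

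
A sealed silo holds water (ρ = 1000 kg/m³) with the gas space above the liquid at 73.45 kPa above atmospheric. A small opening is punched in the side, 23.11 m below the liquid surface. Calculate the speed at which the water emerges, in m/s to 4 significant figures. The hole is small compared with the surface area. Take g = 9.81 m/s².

Take point 1 at the surface (v₁ ≈ 0) and point 2 at the hole (at atmospheric pressure). Bernoulli: P₁ + ρg h = P_atm + ½ρv₂².
With P₁ − P_atm = 73450 Pa, v₂ = √(2gh + 2ΔP/ρ) = √(2·9.81·23.11 + 2·73450/1000) = 24.50 m/s.

v = 24.50 m/s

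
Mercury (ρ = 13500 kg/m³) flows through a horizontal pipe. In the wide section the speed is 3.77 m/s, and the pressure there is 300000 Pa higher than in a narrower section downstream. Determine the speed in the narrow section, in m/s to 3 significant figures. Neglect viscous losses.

v₂ ≈ 7.66 m/s

Horizontal Bernoulli: P₁ + ½ρv₁² = P₂ + ½ρv₂², so v₂² = v₁² + 2(P₁ − P₂)/ρ.
v₂ = √(3.77² + 2·300000/13500) = √(14.2 + 44.4) = 7.66 m/s.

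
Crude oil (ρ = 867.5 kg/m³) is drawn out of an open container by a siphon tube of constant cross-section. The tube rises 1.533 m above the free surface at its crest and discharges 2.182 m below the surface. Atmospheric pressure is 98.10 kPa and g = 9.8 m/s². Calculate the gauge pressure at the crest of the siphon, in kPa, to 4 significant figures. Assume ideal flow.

P_gauge = -31.58 kPa

Bernoulli surface→outlet gives ½v² = g·h_out, so v = √(2·9.8·2.182) = 6.540 m/s.
Continuity keeps v the same throughout the tube; from surface to crest, P_atm + 0 = P_top + ½ρv² + ρg·h_top.
P_top = 98100 − ½·867.5·6.540² − 867.5·9.8·1.533 = 66520 Pa. So P_gauge = P_top − P_atm = -31580 Pa.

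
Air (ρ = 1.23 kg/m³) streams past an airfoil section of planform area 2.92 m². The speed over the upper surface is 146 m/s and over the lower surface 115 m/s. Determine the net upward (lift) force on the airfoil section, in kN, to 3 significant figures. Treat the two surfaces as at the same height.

F = 14.5 kN

From P + ½ρv² = const at equal height, P_low − P_up = ½ρ(v_up² − v_low²).
ΔP = ½·1.23·(146² − 115²) = 4980 Pa.
Lift = ΔP · A = 4980 × 2.92 = 14500 N.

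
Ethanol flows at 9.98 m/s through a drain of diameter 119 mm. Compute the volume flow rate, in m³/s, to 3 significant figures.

Q = A·v = 0.0111 m² × 9.98 m/s = 0.111 m³/s.

Q ≈ 0.111 m³/s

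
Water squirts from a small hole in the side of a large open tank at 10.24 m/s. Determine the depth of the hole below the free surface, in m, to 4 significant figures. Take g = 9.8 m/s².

h = 5.350 m

For a small hole in a large open tank, ½v² = gh, giving h = v²/(2g).
h = 10.24²/(2·9.8) = 104.9/19.60 = 5.350 m.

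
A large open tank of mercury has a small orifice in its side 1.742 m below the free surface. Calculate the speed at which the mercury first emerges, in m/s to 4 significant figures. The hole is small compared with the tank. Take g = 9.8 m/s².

Bernoulli from surface to hole (P equal, v_surface ≈ 0): v = √(2gh) = √(2×9.8×1.742) = 5.843 m/s.

v ≈ 5.843 m/s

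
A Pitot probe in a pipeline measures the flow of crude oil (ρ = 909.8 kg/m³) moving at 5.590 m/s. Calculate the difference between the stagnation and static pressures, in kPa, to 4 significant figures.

At the stagnation point the flow is brought to rest, so Bernoulli gives P_stag − P_static = ½ρv².
ΔP = ½·909.8·5.590² = 14210 Pa.

ΔP ≈ 14.21 kPa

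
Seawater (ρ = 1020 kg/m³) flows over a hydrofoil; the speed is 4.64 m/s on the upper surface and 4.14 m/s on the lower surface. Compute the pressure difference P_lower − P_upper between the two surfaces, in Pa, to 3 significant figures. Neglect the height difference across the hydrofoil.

ΔP ≈ 2240 Pa

The pressure is lower where the speed is higher: ΔP = ½ρ(v_up² − v_low²).
ΔP = ½·1020·(4.64² − 4.14²) = 2240 Pa.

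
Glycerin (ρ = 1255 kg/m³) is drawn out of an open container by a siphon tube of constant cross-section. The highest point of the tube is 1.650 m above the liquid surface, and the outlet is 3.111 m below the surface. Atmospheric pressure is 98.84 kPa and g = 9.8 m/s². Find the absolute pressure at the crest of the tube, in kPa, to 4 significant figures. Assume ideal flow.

The outlet speed comes from Torricelli: v = √(2g·3.111) = 7.809 m/s.
Continuity keeps v the same throughout the tube; from surface to crest, P_atm + 0 = P_top + ½ρv² + ρg·h_top.
P_top = 98840 − ½·1255·7.809² − 1255·9.8·1.650 = 40280 Pa.

40.28 kPa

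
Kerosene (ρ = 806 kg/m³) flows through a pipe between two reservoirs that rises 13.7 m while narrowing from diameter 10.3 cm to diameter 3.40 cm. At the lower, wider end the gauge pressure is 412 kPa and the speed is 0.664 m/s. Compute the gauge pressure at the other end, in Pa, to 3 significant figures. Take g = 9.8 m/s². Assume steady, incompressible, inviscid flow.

Continuity gives A₁v₁ = A₂v₂, so v₂ = (83.3 cm²)/(9.08 cm²) × 0.664 m/s = 6.09 m/s.
Bernoulli: P₁ + ½ρv₁² + ρg h₁ = P₂ + ½ρv₂² + ρg h₂, so P₂ = P₁ + ½ρ(v₁² − v₂²) − ρg(h₂ − h₁).
P₂ = 412000 + ½·806·(0.664² − 6.09²) − 806·9.8·(+13.7) = 412000 + (-14800) − (108000) = 289000 Pa.

289000 Pa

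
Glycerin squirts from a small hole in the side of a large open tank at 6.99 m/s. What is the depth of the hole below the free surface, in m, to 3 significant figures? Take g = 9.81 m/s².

h = 2.49 m

For a small hole in a large open tank, ½v² = gh, giving h = v²/(2g).
h = 6.99²/(2·9.81) = 48.9/19.62 = 2.49 m.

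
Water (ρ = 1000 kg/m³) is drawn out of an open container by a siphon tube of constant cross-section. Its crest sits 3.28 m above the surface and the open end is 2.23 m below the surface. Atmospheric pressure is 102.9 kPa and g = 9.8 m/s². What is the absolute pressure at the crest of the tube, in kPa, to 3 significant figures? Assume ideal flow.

From the surface to the outlet (both open to atmosphere, surface at rest): v = √(2g·h_out) = √(2·9.8·2.23) = 6.61 m/s.
With constant cross-section the crest speed equals v; applying Bernoulli from the surface up to the crest, P_top = P_atm − ½ρv² − ρg·h_top.
P_top = 102900 − ½·1000·6.61² − 1000·9.8·3.28 = 48900 Pa.

P_top = 48.9 kPa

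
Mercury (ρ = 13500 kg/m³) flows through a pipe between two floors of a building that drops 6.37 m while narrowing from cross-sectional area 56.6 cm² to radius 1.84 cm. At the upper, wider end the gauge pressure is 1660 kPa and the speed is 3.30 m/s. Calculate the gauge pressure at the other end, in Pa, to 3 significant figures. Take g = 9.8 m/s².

495000 Pa

Mass conservation (A₁v₁ = A₂v₂) gives v₂ = 3.30 × 56.6/10.6 = 17.6 m/s.
Bernoulli: P₁ + ½ρv₁² + ρg h₁ = P₂ + ½ρv₂² + ρg h₂, so P₂ = P₁ + ½ρ(v₁² − v₂²) − ρg(h₂ − h₁).
P₂ = 1660000 + ½·13500·(3.30² − 17.6²) − 13500·9.8·(−6.37) = 1660000 + (-2010000) − (-843000) = 495000 Pa.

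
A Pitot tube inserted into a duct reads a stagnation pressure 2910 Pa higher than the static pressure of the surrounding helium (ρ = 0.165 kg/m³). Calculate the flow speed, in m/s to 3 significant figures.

v ≈ 188 m/s

Bernoulli between the free stream and the stagnation point: ½ρv² = P_stag − P_static.
v = √(2ΔP/ρ) = √(2·2910/0.165) = 188 m/s.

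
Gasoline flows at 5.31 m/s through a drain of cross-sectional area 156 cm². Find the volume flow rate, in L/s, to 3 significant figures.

Q ≈ 82.8 L/s

Q = A·v = 0.0156 m² × 5.31 m/s = 0.0828 m³/s.
Converting: 0.0828 m³/s × 1000 = 82.8 L/s.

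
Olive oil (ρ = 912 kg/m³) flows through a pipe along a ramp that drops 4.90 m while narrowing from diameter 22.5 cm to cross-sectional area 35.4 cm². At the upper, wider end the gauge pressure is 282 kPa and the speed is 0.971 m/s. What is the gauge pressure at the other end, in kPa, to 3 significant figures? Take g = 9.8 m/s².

Continuity gives A₁v₁ = A₂v₂, so v₂ = (398 cm²)/(35.4 cm²) × 0.971 m/s = 10.9 m/s.
Energy conservation along the streamline gives P₂ = P₁ − ½ρ(v₂² − v₁²) − ρg(h₂ − h₁).
P₂ = 282000 + ½·912·(0.971² − 10.9²) − 912·9.8·(−4.90) = 282000 + (-53800) − (-43800) = 272000 Pa.

P₂ ≈ 272 kPa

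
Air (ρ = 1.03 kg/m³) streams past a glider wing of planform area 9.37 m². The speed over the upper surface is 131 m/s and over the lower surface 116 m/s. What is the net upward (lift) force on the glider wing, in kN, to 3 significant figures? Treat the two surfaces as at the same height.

17.9 kN

The faster flow above has the lower pressure; Bernoulli (same height) gives ΔP = ½ρ(v_up² − v_low²).
ΔP = ½·1.03·(131² − 116²) = 1910 Pa.
Lift = ΔP · A = 1910 × 9.37 = 17900 N.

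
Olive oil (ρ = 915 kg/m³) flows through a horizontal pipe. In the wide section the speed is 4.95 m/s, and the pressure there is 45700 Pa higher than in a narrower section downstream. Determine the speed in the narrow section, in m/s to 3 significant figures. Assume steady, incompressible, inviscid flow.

Along the level pipe P + ½ρv² is conserved, hence v₂² = v₁² + 2(P₁ − P₂)/ρ.
v₂ = √(4.95² + 2·45700/915) = √(24.5 + 99.9) = 11.2 m/s.

v₂ ≈ 11.2 m/s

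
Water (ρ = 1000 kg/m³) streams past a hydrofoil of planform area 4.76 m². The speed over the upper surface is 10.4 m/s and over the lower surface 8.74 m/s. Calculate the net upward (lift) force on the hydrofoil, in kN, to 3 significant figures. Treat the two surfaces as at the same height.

75.6 kN

The faster flow above has the lower pressure; Bernoulli (same height) gives ΔP = ½ρ(v_up² − v_low²).
ΔP = ½·1000·(10.4² − 8.74²) = 15900 Pa.
Lift = ΔP · A = 15900 × 4.76 = 75600 N.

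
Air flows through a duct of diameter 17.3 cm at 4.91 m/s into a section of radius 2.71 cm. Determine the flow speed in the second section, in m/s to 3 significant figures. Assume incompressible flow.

Mass conservation (A₁v₁ = A₂v₂) gives v₂ = 4.91 × 235/23.1 = 50.0 m/s.

50.0 m/s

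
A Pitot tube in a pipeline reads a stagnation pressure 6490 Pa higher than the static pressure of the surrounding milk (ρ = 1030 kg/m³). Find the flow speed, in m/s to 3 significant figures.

Bernoulli between the free stream and the stagnation point: ½ρv² = P_stag − P_static.
v = √(2ΔP/ρ) = √(2·6490/1030) = 3.55 m/s.

v ≈ 3.55 m/s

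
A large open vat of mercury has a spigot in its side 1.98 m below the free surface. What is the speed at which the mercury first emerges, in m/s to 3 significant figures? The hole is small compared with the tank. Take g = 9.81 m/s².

6.23 m/s

Bernoulli from surface to hole (P equal, v_surface ≈ 0): v = √(2gh) = √(2×9.81×1.98) = 6.23 m/s.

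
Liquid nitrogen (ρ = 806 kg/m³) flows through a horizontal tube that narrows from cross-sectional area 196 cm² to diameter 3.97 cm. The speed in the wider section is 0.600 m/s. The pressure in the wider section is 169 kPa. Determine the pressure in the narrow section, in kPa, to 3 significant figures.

P₂ ≈ 133 kPa

Mass conservation (A₁v₁ = A₂v₂) gives v₂ = 0.600 × 196/12.4 = 9.50 m/s.
Along the horizontal streamline, P + ½ρv² is constant.
P₂ = P₁ − ½ρ(v₂² − v₁²) = 169000 − ½·806·(9.50² − 0.600²) = 169000 − 36200 = 133000 Pa.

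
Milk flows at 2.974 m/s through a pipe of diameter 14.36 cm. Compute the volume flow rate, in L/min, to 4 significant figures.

2890 L/min

Q = A·v = 0.01620 m² × 2.974 m/s = 0.04817 m³/s.
Converting: 0.04817 m³/s × 60000 = 2890 L/min.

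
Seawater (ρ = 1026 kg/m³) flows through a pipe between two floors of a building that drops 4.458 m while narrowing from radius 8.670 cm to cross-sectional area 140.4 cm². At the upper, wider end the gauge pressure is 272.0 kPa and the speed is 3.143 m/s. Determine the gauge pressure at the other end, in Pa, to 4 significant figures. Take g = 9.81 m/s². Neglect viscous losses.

P₂ ≈ 307600 Pa

Mass conservation (A₁v₁ = A₂v₂) gives v₂ = 3.143 × 236.2/140.4 = 5.286 m/s.
Bernoulli: P₁ + ½ρv₁² + ρg h₁ = P₂ + ½ρv₂² + ρg h₂, so P₂ = P₁ + ½ρ(v₁² − v₂²) − ρg(h₂ − h₁).
P₂ = 272000 + ½·1026·(3.143² − 5.286²) − 1026·9.81·(−4.458) = 272000 + (-9269) − (-44870) = 307600 Pa.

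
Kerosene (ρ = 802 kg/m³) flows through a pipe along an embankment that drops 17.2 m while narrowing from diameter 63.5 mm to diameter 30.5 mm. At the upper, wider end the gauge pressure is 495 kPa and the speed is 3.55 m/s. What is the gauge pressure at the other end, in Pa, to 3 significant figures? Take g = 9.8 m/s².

By continuity, v₂ = v₁·A₁/A₂ = 3.55·(31.7/7.31) = 15.4 m/s.
Bernoulli: P₁ + ½ρv₁² + ρg h₁ = P₂ + ½ρv₂² + ρg h₂, so P₂ = P₁ + ½ρ(v₁² − v₂²) − ρg(h₂ − h₁).
P₂ = 495000 + ½·802·(3.55² − 15.4²) − 802·9.8·(−17.2) = 495000 + (-89900) − (-135000) = 540000 Pa.

P₂ = 540000 Pa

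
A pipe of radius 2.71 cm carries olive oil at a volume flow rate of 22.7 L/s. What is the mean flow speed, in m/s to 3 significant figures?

Q = 22.7 L/s = 0.0227 m³/s.
v = Q/A = 0.0227 / 0.00231 = 9.84 m/s.

v ≈ 9.84 m/s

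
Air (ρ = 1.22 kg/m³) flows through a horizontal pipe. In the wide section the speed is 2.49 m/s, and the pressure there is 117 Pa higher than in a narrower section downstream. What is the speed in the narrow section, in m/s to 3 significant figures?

v₂ = 14.1 m/s

Horizontal Bernoulli: P₁ + ½ρv₁² = P₂ + ½ρv₂², so v₂² = v₁² + 2(P₁ − P₂)/ρ.
v₂ = √(2.49² + 2·117/1.22) = √(6.20 + 192) = 14.1 m/s.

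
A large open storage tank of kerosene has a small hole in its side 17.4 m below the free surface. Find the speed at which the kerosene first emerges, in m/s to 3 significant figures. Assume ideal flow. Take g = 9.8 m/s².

v ≈ 18.5 m/s

Torricelli's result v = √(2gh) gives v = √(2·9.8·17.4) = 18.5 m/s.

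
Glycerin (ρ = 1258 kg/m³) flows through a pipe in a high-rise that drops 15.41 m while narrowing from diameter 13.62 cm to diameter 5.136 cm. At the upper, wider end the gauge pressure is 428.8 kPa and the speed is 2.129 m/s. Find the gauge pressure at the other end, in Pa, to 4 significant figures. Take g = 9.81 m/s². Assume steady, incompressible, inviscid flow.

P₂ ≈ 480800 Pa

Continuity gives A₁v₁ = A₂v₂, so v₂ = (145.7 cm²)/(20.72 cm²) × 2.129 m/s = 14.97 m/s.
Applying Bernoulli between the two ends and solving for P₂: P₂ = P₁ + ½ρ(v₁² − v₂²) − ρgΔh.
P₂ = 428800 + ½·1258·(2.129² − 14.97²) − 1258·9.81·(−15.41) = 428800 + (-138100) − (-190200) = 480800 Pa.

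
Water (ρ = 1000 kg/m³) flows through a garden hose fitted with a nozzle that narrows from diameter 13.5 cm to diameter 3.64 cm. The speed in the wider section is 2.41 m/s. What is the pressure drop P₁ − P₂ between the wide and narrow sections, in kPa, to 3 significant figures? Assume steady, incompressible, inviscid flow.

547 kPa

The volume flow rate is constant, so v₂ = (A₁/A₂)v₁ = (143/10.4)·2.41 = 33.1 m/s.
With no height change, Bernoulli's equation is P₁ + ½ρv₁² = P₂ + ½ρv₂².
P₁ − P₂ = ½·1000·(33.1² − 2.41²) = ½·1000·1090 = 547000 Pa.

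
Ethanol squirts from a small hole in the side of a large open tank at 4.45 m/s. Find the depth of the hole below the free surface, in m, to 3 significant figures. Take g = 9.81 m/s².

For a small hole in a large open tank, ½v² = gh, giving h = v²/(2g).
h = 4.45²/(2·9.81) = 19.8/19.62 = 1.01 m.

1.01 m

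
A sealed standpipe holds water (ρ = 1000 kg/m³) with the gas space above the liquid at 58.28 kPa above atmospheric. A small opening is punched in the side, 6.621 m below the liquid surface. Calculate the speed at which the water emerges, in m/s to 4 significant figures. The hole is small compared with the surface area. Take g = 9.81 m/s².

Take point 1 at the surface (v₁ ≈ 0) and point 2 at the hole (at atmospheric pressure). Bernoulli: P₁ + ρg h = P_atm + ½ρv₂².
With P₁ − P_atm = 58280 Pa, v₂ = √(2gh + 2ΔP/ρ) = √(2·9.81·6.621 + 2·58280/1000) = 15.70 m/s.

15.70 m/s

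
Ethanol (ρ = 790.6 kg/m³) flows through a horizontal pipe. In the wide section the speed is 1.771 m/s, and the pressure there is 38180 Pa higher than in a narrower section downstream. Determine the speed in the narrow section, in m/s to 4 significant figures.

v₂ ≈ 9.986 m/s

Along the level pipe P + ½ρv² is conserved, hence v₂² = v₁² + 2(P₁ − P₂)/ρ.
v₂ = √(1.771² + 2·38180/790.6) = √(3.136 + 96.58) = 9.986 m/s.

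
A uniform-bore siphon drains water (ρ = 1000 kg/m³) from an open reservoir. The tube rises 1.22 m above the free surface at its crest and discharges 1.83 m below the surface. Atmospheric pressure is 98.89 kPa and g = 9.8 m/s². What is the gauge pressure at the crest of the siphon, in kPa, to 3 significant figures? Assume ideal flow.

From the surface to the outlet (both open to atmosphere, surface at rest): v = √(2g·h_out) = √(2·9.8·1.83) = 5.99 m/s.
Continuity keeps v the same throughout the tube; from surface to crest, P_atm + 0 = P_top + ½ρv² + ρg·h_top.
P_top = 98890 − ½·1000·5.99² − 1000·9.8·1.22 = 69000 Pa. So P_gauge = P_top − P_atm = -29900 Pa.

-29.9 kPa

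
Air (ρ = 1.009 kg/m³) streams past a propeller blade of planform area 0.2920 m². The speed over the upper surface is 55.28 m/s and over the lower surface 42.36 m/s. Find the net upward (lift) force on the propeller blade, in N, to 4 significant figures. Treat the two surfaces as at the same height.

F ≈ 185.8 N

With equal heights on the two surfaces, Bernoulli gives P_lower − P_upper = ½ρ(v_upper² − v_lower²).
ΔP = ½·1.009·(55.28² − 42.36²) = 636.4 Pa.
Lift = ΔP · A = 636.4 × 0.2920 = 185.8 N.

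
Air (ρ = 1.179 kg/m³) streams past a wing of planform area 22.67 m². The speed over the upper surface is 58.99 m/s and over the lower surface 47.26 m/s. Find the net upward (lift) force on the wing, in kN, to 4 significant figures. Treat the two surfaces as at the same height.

F ≈ 16.66 kN

With equal heights on the two surfaces, Bernoulli gives P_lower − P_upper = ½ρ(v_upper² − v_lower²).
ΔP = ½·1.179·(58.99² − 47.26²) = 734.7 Pa.
Lift = ΔP · A = 734.7 × 22.67 = 16660 N.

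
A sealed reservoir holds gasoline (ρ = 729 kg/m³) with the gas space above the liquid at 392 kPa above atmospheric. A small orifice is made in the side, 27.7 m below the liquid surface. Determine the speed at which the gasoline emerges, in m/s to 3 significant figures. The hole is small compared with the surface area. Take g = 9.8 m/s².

Take point 1 at the surface (v₁ ≈ 0) and point 2 at the hole (at atmospheric pressure). Bernoulli: P₁ + ρg h = P_atm + ½ρv₂².
With P₁ − P_atm = 392000 Pa, v₂ = √(2gh + 2ΔP/ρ) = √(2·9.8·27.7 + 2·392000/729) = 40.2 m/s.

v ≈ 40.2 m/s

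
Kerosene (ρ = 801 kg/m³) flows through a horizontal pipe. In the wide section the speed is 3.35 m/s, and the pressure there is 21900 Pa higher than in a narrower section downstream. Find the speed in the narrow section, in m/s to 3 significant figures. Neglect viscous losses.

v₂ ≈ 8.12 m/s

With h₁ = h₂, rearranging Bernoulli gives v₂ = √(v₁² + 2ΔP/ρ).
v₂ = √(3.35² + 2·21900/801) = √(11.2 + 54.7) = 8.12 m/s.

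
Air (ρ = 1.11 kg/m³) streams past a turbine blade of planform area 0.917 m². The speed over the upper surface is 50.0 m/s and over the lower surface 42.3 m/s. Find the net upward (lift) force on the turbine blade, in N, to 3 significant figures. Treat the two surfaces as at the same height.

F ≈ 362 N

With equal heights on the two surfaces, Bernoulli gives P_lower − P_upper = ½ρ(v_upper² − v_lower²).
ΔP = ½·1.11·(50.0² − 42.3²) = 394 Pa.
Lift = ΔP · A = 394 × 0.917 = 362 N.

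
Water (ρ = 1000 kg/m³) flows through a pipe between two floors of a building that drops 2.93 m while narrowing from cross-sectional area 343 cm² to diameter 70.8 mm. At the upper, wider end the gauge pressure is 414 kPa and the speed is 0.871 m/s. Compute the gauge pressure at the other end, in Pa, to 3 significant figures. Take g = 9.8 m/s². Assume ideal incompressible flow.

P₂ ≈ 414000 Pa

The volume flow rate is constant, so v₂ = (A₁/A₂)v₁ = (343/39.4)·0.871 = 7.59 m/s.
Bernoulli: P₁ + ½ρv₁² + ρg h₁ = P₂ + ½ρv₂² + ρg h₂, so P₂ = P₁ + ½ρ(v₁² − v₂²) − ρg(h₂ − h₁).
P₂ = 414000 + ½·1000·(0.871² − 7.59²) − 1000·9.8·(−2.93) = 414000 + (-28400) − (-28700) = 414000 Pa.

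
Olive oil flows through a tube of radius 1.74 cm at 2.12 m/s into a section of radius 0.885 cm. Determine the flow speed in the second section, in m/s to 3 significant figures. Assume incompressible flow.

Continuity gives A₁v₁ = A₂v₂, so v₂ = (9.51 cm²)/(2.46 cm²) × 2.12 m/s = 8.19 m/s.

v₂ ≈ 8.19 m/s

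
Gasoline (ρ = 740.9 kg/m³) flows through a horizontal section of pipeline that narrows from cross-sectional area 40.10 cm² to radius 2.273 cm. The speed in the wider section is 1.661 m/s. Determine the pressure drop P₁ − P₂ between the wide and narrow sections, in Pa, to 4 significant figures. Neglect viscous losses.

Mass conservation (A₁v₁ = A₂v₂) gives v₂ = 1.661 × 40.10/16.23 = 4.104 m/s.
Bernoulli (h₁ = h₂): P₁ − P₂ = ½ρ(v₂² − v₁²).
P₁ − P₂ = ½·740.9·(4.104² − 1.661²) = ½·740.9·14.08 = 5216 Pa.

ΔP = 5216 Pa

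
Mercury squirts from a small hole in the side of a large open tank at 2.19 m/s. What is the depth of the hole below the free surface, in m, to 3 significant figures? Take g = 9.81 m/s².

0.244 m

For a small hole in a large open tank, ½v² = gh, giving h = v²/(2g).
h = 2.19²/(2·9.81) = 4.80/19.62 = 0.244 m.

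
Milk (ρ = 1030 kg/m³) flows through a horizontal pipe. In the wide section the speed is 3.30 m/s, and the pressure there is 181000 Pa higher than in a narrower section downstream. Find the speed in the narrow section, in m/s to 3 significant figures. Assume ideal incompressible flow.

v₂ = 19.0 m/s

With h₁ = h₂, rearranging Bernoulli gives v₂ = √(v₁² + 2ΔP/ρ).
v₂ = √(3.30² + 2·181000/1030) = √(10.9 + 351) = 19.0 m/s.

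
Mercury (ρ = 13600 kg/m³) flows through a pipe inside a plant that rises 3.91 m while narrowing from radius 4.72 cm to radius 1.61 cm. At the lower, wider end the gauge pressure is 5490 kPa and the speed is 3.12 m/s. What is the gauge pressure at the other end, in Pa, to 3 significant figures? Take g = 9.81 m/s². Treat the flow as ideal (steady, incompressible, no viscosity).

Mass conservation (A₁v₁ = A₂v₂) gives v₂ = 3.12 × 70.0/8.14 = 26.8 m/s.
Applying Bernoulli between the two ends and solving for P₂: P₂ = P₁ + ½ρ(v₁² − v₂²) − ρgΔh.
P₂ = 5490000 + ½·13600·(3.12² − 26.8²) − 13600·9.81·(+3.91) = 5490000 + (-4820000) − (522000) = 145000 Pa.

P₂ ≈ 145000 Pa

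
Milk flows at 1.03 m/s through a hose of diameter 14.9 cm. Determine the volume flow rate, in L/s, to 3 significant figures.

Q ≈ 18.0 L/s

Q = A·v = 0.0174 m² × 1.03 m/s = 0.0180 m³/s.
Converting: 0.0180 m³/s × 1000 = 18.0 L/s.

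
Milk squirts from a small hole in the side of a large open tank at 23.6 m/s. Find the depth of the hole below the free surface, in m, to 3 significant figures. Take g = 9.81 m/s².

h ≈ 28.4 m

Torricelli: v = √(2gh), so h = v²/(2g).
h = 23.6²/(2·9.81) = 557/19.62 = 28.4 m.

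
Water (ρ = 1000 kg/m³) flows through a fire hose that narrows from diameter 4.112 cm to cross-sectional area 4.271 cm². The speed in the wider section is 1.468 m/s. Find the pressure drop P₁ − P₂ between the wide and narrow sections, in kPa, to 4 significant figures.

Mass conservation (A₁v₁ = A₂v₂) gives v₂ = 1.468 × 13.28/4.271 = 4.564 m/s.
Bernoulli (h₁ = h₂): P₁ − P₂ = ½ρ(v₂² − v₁²).
P₁ − P₂ = ½·1000·(4.564² − 1.468²) = ½·1000·18.68 = 9340 Pa.

ΔP ≈ 9.340 kPa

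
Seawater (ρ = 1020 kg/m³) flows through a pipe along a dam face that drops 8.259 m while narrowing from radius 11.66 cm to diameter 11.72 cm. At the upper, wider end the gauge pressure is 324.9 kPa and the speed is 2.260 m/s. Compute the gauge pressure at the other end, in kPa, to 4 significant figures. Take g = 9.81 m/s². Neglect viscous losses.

Mass conservation (A₁v₁ = A₂v₂) gives v₂ = 2.260 × 427.1/107.9 = 8.948 m/s.
Energy conservation along the streamline gives P₂ = P₁ − ½ρ(v₂² − v₁²) − ρg(h₂ − h₁).
P₂ = 324900 + ½·1020·(2.260² − 8.948²) − 1020·9.81·(−8.259) = 324900 + (-38230) − (-82640) = 369300 Pa.

P₂ ≈ 369.3 kPa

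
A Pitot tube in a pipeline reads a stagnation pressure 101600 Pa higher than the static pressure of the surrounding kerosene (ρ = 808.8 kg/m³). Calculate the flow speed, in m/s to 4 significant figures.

v ≈ 15.85 m/s

Bernoulli between the free stream and the stagnation point: ½ρv² = P_stag − P_static.
v = √(2ΔP/ρ) = √(2·101600/808.8) = 15.85 m/s.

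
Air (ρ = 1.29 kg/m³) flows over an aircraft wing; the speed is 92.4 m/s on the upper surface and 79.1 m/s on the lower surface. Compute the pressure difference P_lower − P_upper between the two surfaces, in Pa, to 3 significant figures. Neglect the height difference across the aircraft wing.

Bernoulli (same height): P_lower − P_upper = ½ρ(v_upper² − v_lower²).
ΔP = ½·1.29·(92.4² − 79.1²) = 1470 Pa.

ΔP ≈ 1470 Pa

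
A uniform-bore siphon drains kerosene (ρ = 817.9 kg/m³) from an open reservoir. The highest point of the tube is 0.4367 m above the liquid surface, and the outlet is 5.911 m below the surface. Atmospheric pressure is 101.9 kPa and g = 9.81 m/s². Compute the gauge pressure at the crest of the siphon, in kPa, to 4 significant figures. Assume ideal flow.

P_gauge ≈ -50.93 kPa

The outlet speed comes from Torricelli: v = √(2g·5.911) = 10.77 m/s.
With constant cross-section the crest speed equals v; applying Bernoulli from the surface up to the crest, P_top = P_atm − ½ρv² − ρg·h_top.
P_top = 101900 − ½·817.9·10.77² − 817.9·9.81·0.4367 = 50970 Pa. So P_gauge = P_top − P_atm = -50930 Pa.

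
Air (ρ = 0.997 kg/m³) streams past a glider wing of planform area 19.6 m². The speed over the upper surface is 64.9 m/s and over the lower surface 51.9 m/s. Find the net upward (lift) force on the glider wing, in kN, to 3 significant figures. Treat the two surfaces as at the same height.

F = 14.8 kN

With equal heights on the two surfaces, Bernoulli gives P_lower − P_upper = ½ρ(v_upper² − v_lower²).
ΔP = ½·0.997·(64.9² − 51.9²) = 757 Pa.
Lift = ΔP · A = 757 × 19.6 = 14800 N.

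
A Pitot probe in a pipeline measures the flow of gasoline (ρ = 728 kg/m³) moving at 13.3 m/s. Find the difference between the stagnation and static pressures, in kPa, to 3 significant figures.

ΔP = 64.4 kPa

The dynamic pressure equals the rise in static pressure at the stagnation point: ΔP = ½ρv².
ΔP = ½·728·13.3² = 64400 Pa.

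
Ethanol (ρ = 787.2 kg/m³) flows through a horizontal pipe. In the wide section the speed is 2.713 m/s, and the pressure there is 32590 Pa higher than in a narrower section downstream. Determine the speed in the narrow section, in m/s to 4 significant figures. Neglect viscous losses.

Along the level pipe P + ½ρv² is conserved, hence v₂² = v₁² + 2(P₁ − P₂)/ρ.
v₂ = √(2.713² + 2·32590/787.2) = √(7.360 + 82.80) = 9.495 m/s.

v₂ ≈ 9.495 m/s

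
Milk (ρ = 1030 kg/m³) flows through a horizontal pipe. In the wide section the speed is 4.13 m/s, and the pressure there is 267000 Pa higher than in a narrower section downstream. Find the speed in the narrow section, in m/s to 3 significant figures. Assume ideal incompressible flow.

Along the level pipe P + ½ρv² is conserved, hence v₂² = v₁² + 2(P₁ − P₂)/ρ.
v₂ = √(4.13² + 2·267000/1030) = √(17.1 + 518) = 23.1 m/s.

v₂ ≈ 23.1 m/s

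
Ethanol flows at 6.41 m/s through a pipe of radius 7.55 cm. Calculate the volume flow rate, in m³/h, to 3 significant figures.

413 m³/h

Q = A·v = 0.0179 m² × 6.41 m/s = 0.115 m³/s.
Converting: 0.115 m³/s × 3600 = 413 m³/h.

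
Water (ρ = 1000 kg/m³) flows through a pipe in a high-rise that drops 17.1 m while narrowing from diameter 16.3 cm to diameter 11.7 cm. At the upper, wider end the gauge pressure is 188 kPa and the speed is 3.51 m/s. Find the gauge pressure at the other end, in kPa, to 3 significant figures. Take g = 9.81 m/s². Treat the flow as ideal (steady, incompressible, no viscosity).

P₂ ≈ 339 kPa

Mass conservation (A₁v₁ = A₂v₂) gives v₂ = 3.51 × 209/108 = 6.81 m/s.
Applying Bernoulli between the two ends and solving for P₂: P₂ = P₁ + ½ρ(v₁² − v₂²) − ρgΔh.
P₂ = 188000 + ½·1000·(3.51² − 6.81²) − 1000·9.81·(−17.1) = 188000 + (-17000) − (-168000) = 339000 Pa.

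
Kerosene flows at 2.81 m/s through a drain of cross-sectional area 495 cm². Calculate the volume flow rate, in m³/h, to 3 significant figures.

Q = A·v = 0.0495 m² × 2.81 m/s = 0.139 m³/s.
Converting: 0.139 m³/s × 3600 = 501 m³/h.

Q ≈ 501 m³/h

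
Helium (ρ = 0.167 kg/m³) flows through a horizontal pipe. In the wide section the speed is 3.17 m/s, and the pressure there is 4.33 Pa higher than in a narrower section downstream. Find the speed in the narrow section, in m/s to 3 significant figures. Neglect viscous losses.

v₂ = 7.87 m/s

Horizontal Bernoulli: P₁ + ½ρv₁² = P₂ + ½ρv₂², so v₂² = v₁² + 2(P₁ − P₂)/ρ.
v₂ = √(3.17² + 2·4.33/0.167) = √(10.0 + 51.9) = 7.87 m/s.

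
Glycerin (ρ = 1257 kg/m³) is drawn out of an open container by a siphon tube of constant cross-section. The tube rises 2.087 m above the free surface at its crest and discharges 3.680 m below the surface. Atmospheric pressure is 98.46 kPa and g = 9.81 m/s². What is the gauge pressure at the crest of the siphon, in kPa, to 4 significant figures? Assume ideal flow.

P_gauge ≈ -71.11 kPa

Bernoulli surface→outlet gives ½v² = g·h_out, so v = √(2·9.81·3.680) = 8.497 m/s.
Continuity keeps v the same throughout the tube; from surface to crest, P_atm + 0 = P_top + ½ρv² + ρg·h_top.
P_top = 98460 − ½·1257·8.497² − 1257·9.81·2.087 = 27350 Pa. So P_gauge = P_top − P_atm = -71110 Pa.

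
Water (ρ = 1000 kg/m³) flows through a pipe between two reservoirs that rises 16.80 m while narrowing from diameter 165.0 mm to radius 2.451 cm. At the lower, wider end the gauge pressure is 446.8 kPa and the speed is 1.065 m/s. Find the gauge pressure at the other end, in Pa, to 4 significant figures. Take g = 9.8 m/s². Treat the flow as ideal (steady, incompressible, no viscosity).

P₂ ≈ 209900 Pa

The volume flow rate is constant, so v₂ = (A₁/A₂)v₁ = (213.8/18.87)·1.065 = 12.07 m/s.
Bernoulli: P₁ + ½ρv₁² + ρg h₁ = P₂ + ½ρv₂² + ρg h₂, so P₂ = P₁ + ½ρ(v₁² − v₂²) − ρg(h₂ − h₁).
P₂ = 446800 + ½·1000·(1.065² − 12.07²) − 1000·9.8·(+16.80) = 446800 + (-72230) − (164600) = 209900 Pa.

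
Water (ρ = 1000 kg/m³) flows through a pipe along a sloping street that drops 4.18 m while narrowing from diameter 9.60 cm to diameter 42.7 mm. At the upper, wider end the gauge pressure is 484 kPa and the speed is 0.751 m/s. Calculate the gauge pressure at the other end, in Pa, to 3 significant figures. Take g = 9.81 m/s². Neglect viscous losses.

Continuity gives A₁v₁ = A₂v₂, so v₂ = (72.4 cm²)/(14.3 cm²) × 0.751 m/s = 3.80 m/s.
Energy conservation along the streamline gives P₂ = P₁ − ½ρ(v₂² − v₁²) − ρg(h₂ − h₁).
P₂ = 484000 + ½·1000·(0.751² − 3.80²) − 1000·9.81·(−4.18) = 484000 + (-6920) − (-41000) = 518000 Pa.

P₂ ≈ 518000 Pa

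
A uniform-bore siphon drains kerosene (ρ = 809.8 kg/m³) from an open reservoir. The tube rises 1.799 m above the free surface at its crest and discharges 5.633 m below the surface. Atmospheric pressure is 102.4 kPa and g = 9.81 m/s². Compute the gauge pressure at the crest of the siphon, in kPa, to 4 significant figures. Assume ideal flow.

-59.04 kPa

Bernoulli surface→outlet gives ½v² = g·h_out, so v = √(2·9.81·5.633) = 10.51 m/s.
The bore is uniform, so the speed at the crest is the same v. Bernoulli surface→crest: P_atm = P_top + ½ρv² + ρg·h_top.
P_top = 102400 − ½·809.8·10.51² − 809.8·9.81·1.799 = 43360 Pa. So P_gauge = P_top − P_atm = -59040 Pa.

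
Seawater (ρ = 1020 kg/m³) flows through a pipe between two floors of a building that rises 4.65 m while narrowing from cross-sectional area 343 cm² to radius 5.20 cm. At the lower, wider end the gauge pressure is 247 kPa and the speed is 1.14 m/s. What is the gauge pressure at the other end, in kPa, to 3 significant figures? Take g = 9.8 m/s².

Continuity gives A₁v₁ = A₂v₂, so v₂ = (343 cm²)/(84.9 cm²) × 1.14 m/s = 4.60 m/s.
Energy conservation along the streamline gives P₂ = P₁ − ½ρ(v₂² − v₁²) − ρg(h₂ − h₁).
P₂ = 247000 + ½·1020·(1.14² − 4.60²) − 1020·9.8·(+4.65) = 247000 + (-10100) − (46500) = 190000 Pa.

190 kPa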